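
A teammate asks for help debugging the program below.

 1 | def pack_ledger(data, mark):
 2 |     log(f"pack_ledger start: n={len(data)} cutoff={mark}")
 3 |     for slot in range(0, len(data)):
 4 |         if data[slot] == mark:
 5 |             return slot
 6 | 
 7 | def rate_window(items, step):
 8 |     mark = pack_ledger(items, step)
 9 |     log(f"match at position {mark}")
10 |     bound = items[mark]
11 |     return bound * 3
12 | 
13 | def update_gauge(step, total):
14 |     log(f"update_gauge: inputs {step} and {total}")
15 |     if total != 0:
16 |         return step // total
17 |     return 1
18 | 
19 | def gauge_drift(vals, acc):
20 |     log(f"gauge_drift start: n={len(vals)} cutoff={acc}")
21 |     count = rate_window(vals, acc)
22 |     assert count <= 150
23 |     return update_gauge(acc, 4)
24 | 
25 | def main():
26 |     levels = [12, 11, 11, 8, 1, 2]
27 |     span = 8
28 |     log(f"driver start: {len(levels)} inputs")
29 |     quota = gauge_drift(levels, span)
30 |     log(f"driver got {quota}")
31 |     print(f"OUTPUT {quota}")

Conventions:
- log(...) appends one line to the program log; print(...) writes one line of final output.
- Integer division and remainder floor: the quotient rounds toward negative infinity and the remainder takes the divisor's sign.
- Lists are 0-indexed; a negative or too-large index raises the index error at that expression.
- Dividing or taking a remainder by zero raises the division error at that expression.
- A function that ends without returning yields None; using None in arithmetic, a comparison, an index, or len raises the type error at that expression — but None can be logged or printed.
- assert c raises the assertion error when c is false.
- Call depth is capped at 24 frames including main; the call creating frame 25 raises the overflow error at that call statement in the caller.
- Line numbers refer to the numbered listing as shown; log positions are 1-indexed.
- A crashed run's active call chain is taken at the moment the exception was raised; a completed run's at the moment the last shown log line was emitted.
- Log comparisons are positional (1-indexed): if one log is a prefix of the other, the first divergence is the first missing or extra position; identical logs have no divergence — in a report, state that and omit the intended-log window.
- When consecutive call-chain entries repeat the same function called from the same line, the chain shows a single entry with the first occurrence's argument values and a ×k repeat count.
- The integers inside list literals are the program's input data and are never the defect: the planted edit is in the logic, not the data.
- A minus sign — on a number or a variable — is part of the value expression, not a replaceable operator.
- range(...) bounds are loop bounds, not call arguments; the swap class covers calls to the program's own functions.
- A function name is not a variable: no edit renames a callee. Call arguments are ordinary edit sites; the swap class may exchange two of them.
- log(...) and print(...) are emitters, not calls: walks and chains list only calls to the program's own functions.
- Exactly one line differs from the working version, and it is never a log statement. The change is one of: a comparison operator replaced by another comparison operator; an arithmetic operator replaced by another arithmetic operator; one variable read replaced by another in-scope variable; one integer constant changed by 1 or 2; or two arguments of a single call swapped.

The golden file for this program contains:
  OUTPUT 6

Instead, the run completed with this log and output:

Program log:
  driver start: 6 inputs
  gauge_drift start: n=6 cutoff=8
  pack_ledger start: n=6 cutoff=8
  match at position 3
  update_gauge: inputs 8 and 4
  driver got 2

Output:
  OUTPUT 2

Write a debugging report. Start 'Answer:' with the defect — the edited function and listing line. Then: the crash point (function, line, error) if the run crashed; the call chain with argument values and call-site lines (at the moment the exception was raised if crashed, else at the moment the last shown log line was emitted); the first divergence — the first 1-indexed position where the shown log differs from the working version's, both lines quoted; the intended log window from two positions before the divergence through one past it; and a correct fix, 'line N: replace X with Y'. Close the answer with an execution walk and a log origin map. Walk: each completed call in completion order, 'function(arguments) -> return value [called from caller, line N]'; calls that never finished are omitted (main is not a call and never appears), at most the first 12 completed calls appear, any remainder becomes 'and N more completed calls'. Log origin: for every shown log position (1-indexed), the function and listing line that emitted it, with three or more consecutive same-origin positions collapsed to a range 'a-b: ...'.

Answer: the defect is in gauge_drift at line 23.
Key observation: Everything matches until log position 5, which reads 'update_gauge: inputs 8 and 4' in place of 'update_gauge: inputs 24 and 4'.
Call chain: main.
First divergence: position 5; shown 'update_gauge: inputs 8 and 4' vs intended 'update_gauge: inputs 24 and 4'.
Intended log window:
  3: pack_ledger start: n=6 cutoff=8
  4: match at position 3
  5: update_gauge: inputs 24 and 4
  6: driver got 6
Execution walk:
  pack_ledger([12, 11, 11, 8, 1, 2], 8) -> 3  [called from rate_window, line 8]
  rate_window([12, 11, 11, 8, 1, 2], 8) -> 24  [called from gauge_drift, line 21]
  update_gauge(8, 4) -> 2  [called from gauge_drift, line 23]
  gauge_drift([12, 11, 11, 8, 1, 2], 8) -> 2  [called from main, line 29]
Log line origins:
  1: from main, line 28
  2: from gauge_drift, line 20
  3: from pack_ledger, line 2
  4: from rate_window, line 9
  5: from update_gauge, line 14
  6: from main, line 30
A correct fix: line 23: replace `acc` with `count`.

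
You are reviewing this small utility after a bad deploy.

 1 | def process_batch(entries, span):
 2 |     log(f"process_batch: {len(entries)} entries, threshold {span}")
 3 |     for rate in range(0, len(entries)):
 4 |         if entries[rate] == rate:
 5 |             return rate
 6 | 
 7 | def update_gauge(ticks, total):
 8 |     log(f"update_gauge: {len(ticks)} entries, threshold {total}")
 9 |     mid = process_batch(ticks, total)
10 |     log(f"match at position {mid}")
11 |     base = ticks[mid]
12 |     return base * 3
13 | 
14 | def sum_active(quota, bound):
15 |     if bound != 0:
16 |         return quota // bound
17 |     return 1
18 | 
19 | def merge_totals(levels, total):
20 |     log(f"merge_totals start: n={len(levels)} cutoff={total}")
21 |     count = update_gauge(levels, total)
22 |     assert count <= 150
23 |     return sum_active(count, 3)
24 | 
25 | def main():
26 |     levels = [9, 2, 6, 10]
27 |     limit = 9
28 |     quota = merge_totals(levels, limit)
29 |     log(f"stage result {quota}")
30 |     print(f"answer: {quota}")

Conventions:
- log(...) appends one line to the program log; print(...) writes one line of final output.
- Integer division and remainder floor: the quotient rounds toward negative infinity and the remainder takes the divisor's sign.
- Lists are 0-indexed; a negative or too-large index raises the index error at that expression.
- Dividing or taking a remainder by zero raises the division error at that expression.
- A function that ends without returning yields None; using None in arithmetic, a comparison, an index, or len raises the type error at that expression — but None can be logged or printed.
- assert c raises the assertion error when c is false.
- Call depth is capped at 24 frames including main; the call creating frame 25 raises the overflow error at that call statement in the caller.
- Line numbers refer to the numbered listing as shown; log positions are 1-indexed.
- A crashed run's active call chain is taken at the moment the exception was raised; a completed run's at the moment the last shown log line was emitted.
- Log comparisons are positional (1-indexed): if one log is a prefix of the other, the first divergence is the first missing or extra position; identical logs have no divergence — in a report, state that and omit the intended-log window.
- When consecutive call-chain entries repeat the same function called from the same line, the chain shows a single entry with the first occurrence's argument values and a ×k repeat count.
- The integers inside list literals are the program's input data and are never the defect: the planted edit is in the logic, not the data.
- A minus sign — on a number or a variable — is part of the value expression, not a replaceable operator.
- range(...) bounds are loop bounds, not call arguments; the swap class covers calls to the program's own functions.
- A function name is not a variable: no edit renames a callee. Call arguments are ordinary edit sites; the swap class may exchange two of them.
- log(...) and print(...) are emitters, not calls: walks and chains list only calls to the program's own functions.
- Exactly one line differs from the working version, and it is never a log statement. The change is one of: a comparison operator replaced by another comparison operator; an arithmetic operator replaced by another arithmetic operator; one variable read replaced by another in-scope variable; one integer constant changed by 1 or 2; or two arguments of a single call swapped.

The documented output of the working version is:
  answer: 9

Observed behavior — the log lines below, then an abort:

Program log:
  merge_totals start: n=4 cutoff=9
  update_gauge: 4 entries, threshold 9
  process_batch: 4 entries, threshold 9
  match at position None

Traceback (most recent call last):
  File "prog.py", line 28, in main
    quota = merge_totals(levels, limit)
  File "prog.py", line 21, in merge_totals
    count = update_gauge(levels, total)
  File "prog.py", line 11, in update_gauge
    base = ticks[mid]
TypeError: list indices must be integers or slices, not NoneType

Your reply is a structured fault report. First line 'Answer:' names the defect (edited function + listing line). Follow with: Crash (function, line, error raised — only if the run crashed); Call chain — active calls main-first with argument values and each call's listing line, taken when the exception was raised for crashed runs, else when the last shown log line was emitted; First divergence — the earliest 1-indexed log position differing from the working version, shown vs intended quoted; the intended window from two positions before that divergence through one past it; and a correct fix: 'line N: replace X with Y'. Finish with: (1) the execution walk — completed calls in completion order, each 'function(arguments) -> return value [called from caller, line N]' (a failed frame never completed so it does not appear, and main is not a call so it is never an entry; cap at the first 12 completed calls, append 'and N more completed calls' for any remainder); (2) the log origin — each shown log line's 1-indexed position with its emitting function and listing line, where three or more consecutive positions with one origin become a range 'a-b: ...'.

Answer: the defect is in process_batch at line 4.
Core observation: Position 4 is the first bad log line: 'match at position None' should read 'match at position 0'.
Crash: update_gauge, line 11, TypeError.
Call chain: main -> merge_totals([9, 2, 6, 10], 9) (called at line 28) -> update_gauge([9, 2, 6, 10], 9) (called at line 21).
First divergence: position 4 — shown 'match at position None', intended 'match at position 0'.
Intended log window:
  2: update_gauge: 4 entries, threshold 9
  3: process_batch: 4 entries, threshold 9
  4: match at position 0
  5: stage result 9
Execution walk:
  process_batch([9, 2, 6, 10], 9) -> None  [called from update_gauge, line 9]
Log origin:
  1: from merge_totals, line 20
  2: from update_gauge, line 8
  3: from process_batch, line 2
  4: from update_gauge, line 10
A correct fix: line 4: replace `entries[rate] == rate` with `entries[rate] == span`.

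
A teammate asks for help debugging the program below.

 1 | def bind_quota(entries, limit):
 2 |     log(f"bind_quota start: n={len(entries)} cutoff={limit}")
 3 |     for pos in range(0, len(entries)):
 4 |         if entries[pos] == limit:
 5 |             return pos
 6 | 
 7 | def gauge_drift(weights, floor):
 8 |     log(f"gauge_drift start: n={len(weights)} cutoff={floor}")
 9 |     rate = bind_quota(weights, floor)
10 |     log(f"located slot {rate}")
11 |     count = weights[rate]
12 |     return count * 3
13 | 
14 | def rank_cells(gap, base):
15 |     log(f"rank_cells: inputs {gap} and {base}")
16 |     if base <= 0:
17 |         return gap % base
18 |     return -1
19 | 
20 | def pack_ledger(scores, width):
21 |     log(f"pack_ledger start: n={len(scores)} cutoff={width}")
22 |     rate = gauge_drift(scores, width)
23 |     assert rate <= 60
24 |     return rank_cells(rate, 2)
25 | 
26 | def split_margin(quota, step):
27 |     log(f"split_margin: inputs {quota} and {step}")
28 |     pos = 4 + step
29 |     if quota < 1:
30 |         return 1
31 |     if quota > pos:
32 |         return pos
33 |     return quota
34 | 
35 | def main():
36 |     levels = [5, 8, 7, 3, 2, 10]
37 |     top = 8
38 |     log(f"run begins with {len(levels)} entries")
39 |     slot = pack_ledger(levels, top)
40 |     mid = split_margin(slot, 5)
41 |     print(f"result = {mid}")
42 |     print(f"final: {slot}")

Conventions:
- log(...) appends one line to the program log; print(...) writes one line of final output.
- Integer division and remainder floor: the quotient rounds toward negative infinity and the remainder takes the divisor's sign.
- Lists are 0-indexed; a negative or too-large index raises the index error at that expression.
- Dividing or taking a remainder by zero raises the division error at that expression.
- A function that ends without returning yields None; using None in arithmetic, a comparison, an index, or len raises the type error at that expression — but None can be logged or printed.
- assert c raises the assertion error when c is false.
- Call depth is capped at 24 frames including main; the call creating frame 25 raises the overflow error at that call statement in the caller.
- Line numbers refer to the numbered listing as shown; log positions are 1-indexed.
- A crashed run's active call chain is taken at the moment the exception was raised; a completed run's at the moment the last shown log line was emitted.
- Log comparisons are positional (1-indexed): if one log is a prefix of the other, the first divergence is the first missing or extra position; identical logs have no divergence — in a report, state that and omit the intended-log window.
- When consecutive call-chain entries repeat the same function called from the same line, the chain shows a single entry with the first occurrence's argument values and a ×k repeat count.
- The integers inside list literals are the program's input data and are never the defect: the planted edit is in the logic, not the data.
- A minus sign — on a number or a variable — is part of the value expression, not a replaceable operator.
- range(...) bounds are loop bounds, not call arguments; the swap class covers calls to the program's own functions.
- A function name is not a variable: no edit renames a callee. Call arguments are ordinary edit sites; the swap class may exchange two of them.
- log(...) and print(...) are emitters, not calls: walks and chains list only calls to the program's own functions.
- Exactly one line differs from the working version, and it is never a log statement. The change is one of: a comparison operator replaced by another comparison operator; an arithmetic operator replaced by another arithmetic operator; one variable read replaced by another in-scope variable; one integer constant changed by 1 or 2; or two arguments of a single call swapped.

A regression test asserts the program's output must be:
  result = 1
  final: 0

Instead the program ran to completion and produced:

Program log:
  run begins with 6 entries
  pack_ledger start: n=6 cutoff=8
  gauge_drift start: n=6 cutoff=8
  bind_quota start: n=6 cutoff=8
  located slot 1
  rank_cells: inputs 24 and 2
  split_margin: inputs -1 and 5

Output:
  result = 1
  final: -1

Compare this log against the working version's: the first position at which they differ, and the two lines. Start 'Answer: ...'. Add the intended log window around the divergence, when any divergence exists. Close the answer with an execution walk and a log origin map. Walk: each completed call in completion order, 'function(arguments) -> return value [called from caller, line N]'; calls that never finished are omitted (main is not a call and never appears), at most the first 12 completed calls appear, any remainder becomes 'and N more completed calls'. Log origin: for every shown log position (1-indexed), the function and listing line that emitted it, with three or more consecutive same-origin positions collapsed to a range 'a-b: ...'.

Answer: position 7 — shown 'split_margin: inputs -1 and 5', intended 'split_margin: inputs 0 and 5'.
Intended log window:
  5: located slot 1
  6: rank_cells: inputs 24 and 2
  7: split_margin: inputs 0 and 5
Execution walk:
  bind_quota([5, 8, 7, 3, 2, 10], 8) -> 1  [called from gauge_drift, line 9]
  gauge_drift([5, 8, 7, 3, 2, 10], 8) -> 24  [called from pack_ledger, line 22]
  rank_cells(24, 2) -> -1  [called from pack_ledger, line 24]
  pack_ledger([5, 8, 7, 3, 2, 10], 8) -> -1  [called from main, line 39]
  split_margin(-1, 5) -> 1  [called from main, line 40]
Log line origins:
  1: emitted by main (line 38)
  2: emitted by pack_ledger (line 21)
  3: emitted by gauge_drift (line 8)
  4: emitted by bind_quota (line 2)
  5: emitted by gauge_drift (line 10)
  6: emitted by rank_cells (line 15)
  7: emitted by split_margin (line 27)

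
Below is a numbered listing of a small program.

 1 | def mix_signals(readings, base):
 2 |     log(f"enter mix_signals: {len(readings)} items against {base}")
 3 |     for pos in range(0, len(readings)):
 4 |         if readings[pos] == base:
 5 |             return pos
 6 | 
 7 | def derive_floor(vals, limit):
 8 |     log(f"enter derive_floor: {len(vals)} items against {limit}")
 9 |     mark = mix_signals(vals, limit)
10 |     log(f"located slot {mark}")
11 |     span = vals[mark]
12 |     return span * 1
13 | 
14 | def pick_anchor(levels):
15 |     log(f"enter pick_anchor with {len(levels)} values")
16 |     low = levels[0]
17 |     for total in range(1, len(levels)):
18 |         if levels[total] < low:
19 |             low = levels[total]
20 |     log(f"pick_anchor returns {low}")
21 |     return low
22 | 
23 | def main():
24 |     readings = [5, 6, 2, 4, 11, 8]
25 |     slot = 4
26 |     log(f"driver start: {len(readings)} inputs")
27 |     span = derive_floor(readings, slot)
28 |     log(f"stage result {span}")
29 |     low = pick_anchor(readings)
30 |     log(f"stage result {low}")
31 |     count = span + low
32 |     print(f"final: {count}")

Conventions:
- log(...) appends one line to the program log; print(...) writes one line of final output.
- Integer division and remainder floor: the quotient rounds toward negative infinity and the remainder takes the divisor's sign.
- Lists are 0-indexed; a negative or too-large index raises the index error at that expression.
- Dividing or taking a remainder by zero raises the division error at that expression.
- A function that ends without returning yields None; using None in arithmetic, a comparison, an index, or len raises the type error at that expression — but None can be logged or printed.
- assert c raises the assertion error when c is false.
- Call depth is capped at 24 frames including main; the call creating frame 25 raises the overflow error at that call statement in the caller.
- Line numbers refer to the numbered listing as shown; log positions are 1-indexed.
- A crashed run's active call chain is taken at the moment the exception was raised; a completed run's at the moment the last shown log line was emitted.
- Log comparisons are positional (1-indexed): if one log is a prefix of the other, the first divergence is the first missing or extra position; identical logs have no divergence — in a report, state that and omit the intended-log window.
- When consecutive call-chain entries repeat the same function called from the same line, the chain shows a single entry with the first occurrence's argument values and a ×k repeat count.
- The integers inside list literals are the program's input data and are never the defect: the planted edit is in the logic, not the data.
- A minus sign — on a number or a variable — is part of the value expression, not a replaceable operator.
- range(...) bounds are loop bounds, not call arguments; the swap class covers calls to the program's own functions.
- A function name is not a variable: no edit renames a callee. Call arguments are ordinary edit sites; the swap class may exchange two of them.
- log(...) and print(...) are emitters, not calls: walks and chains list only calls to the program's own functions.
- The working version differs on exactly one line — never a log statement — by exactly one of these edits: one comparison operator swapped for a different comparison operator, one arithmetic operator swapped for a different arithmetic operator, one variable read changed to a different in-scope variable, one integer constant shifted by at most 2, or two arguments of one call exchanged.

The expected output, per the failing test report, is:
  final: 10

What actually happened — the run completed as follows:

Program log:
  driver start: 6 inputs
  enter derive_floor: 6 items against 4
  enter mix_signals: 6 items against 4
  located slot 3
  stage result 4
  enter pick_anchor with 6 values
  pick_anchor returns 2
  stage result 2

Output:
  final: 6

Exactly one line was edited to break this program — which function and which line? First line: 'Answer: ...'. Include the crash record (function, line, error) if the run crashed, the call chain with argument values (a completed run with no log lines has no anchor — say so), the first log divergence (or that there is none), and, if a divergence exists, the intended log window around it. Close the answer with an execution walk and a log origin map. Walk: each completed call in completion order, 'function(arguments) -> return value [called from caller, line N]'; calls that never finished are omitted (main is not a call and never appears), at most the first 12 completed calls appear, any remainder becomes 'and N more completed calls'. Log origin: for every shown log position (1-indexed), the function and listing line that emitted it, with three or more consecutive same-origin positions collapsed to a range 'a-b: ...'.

Answer: the defect is in derive_floor at line 12.
Key observation: Position 5 is the first bad log line: 'stage result 4' should read 'stage result 8'.
Call chain: main.
First divergence: position 5 — shown 'stage result 4', intended 'stage result 8'.
Intended log window:
  3: enter mix_signals: 6 items against 4
  4: located slot 3
  5: stage result 8
  6: enter pick_anchor with 6 values
Execution walk:
  mix_signals([5, 6, 2, 4, 11, 8], 4) -> 3  [called from derive_floor, line 9]
  derive_floor([5, 6, 2, 4, 11, 8], 4) -> 4  [called from main, line 27]
  pick_anchor([5, 6, 2, 4, 11, 8]) -> 2  [called from main, line 29]
Origin of each log line:
  1 — main, line 26
  2 — derive_floor, line 8
  3 — mix_signals, line 2
  4 — derive_floor, line 10
  5 — main, line 28
  6 — pick_anchor, line 15
  7 — pick_anchor, line 20
  8 — main, line 30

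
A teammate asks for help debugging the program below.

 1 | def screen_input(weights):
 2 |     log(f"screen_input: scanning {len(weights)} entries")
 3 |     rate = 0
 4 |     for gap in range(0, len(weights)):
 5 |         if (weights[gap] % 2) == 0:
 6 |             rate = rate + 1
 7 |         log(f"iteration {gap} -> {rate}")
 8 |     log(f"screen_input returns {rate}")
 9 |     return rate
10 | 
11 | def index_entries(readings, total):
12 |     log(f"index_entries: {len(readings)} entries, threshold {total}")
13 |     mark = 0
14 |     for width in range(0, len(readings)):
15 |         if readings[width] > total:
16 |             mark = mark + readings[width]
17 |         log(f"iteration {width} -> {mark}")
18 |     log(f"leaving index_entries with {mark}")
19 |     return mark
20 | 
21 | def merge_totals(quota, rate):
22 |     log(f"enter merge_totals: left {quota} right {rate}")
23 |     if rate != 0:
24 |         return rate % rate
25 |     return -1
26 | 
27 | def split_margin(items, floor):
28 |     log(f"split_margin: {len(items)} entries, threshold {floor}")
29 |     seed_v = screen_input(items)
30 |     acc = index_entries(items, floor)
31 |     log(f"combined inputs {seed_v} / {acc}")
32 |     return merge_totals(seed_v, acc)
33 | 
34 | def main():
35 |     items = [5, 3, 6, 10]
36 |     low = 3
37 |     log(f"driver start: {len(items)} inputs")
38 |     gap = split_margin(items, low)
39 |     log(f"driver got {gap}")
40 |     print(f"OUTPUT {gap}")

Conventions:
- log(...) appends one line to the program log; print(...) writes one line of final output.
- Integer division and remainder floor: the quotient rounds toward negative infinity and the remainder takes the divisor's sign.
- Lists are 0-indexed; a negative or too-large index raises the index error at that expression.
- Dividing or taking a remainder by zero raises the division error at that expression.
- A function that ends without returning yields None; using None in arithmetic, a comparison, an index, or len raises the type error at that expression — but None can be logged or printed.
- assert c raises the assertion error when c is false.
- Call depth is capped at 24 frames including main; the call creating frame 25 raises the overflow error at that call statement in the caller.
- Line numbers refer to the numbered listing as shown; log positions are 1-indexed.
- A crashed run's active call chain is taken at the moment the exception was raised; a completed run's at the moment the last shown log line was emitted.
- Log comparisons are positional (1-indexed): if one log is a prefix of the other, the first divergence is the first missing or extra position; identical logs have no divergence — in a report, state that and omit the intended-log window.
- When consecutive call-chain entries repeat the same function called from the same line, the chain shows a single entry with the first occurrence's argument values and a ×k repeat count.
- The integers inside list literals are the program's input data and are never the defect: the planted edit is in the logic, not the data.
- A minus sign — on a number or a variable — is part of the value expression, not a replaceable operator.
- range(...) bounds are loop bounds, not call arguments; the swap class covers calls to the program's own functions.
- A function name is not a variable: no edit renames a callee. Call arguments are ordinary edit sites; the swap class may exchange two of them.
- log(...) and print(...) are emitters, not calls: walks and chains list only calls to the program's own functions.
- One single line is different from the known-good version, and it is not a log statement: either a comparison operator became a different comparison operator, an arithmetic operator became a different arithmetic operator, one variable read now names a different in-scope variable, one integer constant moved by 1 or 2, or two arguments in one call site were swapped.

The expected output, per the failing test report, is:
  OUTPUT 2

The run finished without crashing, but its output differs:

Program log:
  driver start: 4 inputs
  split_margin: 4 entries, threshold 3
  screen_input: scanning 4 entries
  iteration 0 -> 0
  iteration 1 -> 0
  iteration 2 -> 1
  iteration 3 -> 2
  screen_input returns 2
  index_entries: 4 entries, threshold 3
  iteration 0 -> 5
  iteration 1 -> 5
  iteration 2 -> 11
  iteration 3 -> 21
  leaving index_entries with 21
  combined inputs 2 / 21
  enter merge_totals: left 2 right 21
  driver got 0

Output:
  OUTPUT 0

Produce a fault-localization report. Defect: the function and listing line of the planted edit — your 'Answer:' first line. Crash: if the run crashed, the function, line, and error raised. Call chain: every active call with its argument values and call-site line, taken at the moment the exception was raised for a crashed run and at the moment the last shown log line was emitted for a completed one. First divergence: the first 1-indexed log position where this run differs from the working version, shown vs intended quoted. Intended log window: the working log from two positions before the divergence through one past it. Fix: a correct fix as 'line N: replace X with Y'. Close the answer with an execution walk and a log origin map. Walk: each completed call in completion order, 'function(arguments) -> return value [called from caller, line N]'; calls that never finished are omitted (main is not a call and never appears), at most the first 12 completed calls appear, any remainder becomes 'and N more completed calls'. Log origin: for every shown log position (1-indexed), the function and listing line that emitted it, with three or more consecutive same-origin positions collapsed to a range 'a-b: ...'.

Answer: the defect is in merge_totals at line 24.
The tell: At log position 17 the runs split — shown 'driver got 0', but the working version logs 'driver got 2'.
Call chain: main.
First divergence: at position 17 the run shows 'driver got 0' where the working version logs 'driver got 2'.
Intended log window:
  15: combined inputs 2 / 21
  16: enter merge_totals: left 2 right 21
  17: driver got 2
Execution walk:
  screen_input([5, 3, 6, 10]) -> 2  [called from split_margin, line 29]
  index_entries([5, 3, 6, 10], 3) -> 21  [called from split_margin, line 30]
  merge_totals(2, 21) -> 0  [called from split_margin, line 32]
  split_margin([5, 3, 6, 10], 3) -> 0  [called from main, line 38]
Log origin:
  1: logged in main at line 37
  2: logged in split_margin at line 28
  3: logged in screen_input at line 2
  4-7: logged in screen_input at line 7
  8: logged in screen_input at line 8
  9: logged in index_entries at line 12
  10-13: logged in index_entries at line 17
  14: logged in index_entries at line 18
  15: logged in split_margin at line 31
  16: logged in merge_totals at line 22
  17: logged in main at line 39
A correct fix: line 24: replace `rate % rate` with `quota % rate`.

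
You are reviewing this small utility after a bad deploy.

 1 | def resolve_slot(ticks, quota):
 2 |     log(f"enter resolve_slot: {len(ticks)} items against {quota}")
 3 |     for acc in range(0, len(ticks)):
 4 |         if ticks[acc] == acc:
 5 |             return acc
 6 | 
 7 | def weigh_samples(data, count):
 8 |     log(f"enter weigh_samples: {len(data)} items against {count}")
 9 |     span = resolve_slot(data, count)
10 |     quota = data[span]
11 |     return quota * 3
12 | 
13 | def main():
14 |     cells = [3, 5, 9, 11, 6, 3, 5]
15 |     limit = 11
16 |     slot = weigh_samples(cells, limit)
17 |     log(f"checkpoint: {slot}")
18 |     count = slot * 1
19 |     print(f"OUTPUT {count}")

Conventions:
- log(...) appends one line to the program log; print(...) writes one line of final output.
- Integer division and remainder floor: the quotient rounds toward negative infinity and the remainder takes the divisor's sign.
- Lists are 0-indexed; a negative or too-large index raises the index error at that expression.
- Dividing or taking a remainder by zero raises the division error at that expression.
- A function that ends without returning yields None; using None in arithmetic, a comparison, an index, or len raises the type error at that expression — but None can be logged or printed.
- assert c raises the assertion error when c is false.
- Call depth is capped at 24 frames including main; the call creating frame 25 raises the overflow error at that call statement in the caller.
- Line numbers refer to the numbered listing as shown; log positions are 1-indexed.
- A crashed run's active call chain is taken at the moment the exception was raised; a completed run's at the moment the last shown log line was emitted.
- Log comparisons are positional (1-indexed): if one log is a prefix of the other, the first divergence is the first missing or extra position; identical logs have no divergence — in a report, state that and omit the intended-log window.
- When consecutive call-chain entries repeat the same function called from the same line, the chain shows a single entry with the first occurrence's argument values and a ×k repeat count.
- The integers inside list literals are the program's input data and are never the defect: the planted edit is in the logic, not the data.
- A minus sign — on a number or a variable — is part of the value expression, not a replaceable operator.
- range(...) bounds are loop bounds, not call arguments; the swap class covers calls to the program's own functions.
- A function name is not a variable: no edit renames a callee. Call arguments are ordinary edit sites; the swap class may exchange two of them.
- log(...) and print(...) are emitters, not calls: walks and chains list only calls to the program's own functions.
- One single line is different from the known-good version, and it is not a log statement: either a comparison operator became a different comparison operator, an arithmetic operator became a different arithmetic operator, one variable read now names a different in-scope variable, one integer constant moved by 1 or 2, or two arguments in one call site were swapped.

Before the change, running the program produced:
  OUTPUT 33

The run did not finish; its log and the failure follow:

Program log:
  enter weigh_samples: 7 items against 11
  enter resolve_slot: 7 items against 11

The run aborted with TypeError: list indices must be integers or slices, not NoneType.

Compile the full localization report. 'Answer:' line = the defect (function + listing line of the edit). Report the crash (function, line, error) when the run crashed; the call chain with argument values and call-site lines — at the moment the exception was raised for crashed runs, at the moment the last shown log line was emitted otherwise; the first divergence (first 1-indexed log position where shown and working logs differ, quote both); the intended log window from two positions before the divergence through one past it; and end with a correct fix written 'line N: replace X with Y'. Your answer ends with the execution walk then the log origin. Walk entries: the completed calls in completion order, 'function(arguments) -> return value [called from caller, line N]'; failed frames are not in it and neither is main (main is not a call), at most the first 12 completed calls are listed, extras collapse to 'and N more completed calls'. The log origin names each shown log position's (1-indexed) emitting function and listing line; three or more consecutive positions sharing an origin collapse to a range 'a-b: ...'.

Answer: the defect is in resolve_slot at line 4.
Key fact: After 2 matching log lines the faulty run goes silent, while the working version continues with 'checkpoint: 33'.
Crash: weigh_samples, line 10, TypeError.
Call chain: main -> weigh_samples([3, 5, 9, 11, 6, 3, 5], 11) (called at line 16).
First divergence: position 3 (shown log ended at 2 lines; the working version continues: 'checkpoint: 33').
Intended log window:
  1: enter weigh_samples: 7 items against 11
  2: enter resolve_slot: 7 items against 11
  3: checkpoint: 33
Execution walk:
  resolve_slot([3, 5, 9, 11, 6, 3, 5], 11) -> None  [called from weigh_samples, line 9]
Origin of each log line:
  1: logged in weigh_samples at line 8
  2: logged in resolve_slot at line 2
A correct fix: line 4: replace `ticks[acc] == acc` with `ticks[acc] == quota`.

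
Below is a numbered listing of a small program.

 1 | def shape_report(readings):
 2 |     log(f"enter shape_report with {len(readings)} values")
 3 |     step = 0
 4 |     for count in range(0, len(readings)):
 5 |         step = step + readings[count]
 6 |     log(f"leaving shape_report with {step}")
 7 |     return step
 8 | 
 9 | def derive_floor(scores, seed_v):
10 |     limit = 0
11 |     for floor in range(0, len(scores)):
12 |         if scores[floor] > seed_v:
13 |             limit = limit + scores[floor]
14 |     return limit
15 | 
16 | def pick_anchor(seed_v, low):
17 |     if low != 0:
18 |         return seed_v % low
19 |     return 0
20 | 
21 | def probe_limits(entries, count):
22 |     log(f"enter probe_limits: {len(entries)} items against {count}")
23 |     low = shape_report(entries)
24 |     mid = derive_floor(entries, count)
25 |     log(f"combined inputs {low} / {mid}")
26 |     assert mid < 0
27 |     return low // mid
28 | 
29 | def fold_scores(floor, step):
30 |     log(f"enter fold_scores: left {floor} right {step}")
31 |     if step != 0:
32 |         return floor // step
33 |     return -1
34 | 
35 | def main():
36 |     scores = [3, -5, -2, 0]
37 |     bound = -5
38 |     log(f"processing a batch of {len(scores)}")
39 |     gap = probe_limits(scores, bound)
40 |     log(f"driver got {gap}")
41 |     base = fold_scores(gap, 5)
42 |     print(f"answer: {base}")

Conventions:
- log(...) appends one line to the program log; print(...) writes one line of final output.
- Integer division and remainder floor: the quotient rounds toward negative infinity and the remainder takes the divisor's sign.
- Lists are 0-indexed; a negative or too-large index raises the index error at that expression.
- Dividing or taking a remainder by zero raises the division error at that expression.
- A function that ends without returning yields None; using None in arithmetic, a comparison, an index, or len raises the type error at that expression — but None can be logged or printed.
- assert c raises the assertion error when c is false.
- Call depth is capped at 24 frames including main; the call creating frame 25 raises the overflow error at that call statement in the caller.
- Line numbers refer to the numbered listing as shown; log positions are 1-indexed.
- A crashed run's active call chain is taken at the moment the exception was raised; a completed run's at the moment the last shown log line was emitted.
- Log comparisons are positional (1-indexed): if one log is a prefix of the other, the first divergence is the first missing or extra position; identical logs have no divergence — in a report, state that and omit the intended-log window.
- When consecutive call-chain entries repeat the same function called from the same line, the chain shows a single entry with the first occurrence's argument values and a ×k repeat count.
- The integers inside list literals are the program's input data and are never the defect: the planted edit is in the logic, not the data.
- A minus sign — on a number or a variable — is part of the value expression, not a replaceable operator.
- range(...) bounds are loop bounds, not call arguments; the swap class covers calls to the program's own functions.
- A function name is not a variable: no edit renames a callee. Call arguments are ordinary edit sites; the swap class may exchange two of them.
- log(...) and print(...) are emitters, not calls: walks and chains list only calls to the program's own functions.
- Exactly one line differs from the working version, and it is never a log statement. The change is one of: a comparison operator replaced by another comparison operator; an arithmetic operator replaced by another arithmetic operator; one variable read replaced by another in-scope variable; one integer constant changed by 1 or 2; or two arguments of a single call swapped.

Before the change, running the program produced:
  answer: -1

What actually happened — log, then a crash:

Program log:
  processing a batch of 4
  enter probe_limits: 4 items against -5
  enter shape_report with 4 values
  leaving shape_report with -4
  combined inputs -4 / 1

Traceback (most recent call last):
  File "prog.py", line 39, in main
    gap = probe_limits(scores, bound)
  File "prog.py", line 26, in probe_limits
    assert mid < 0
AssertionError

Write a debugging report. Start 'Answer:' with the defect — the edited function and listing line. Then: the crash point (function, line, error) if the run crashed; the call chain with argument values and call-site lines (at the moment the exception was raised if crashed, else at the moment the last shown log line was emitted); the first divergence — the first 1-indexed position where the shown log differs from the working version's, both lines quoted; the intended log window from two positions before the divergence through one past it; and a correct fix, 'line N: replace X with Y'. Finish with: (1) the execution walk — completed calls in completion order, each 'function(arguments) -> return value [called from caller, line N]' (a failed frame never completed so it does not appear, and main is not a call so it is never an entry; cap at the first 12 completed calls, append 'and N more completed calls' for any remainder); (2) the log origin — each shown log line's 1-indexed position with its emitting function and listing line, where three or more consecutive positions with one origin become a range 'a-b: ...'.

Answer: the defect is in probe_limits at line 26.
The tell: A complete run would log 'driver got -4' next, but this one stopped at 5 lines.
Crash: probe_limits, line 26, AssertionError.
Call chain: main -> probe_limits([3, -5, -2, 0], -5) (called at line 39).
First divergence: position 6 (shown log ended at 5 lines; the working version continues: 'driver got -4').
Intended log window:
  4: leaving shape_report with -4
  5: combined inputs -4 / 1
  6: driver got -4
  7: enter fold_scores: left -4 right 5
Execution walk:
  shape_report([3, -5, -2, 0]) -> -4  [called from probe_limits, line 23]
  derive_floor([3, -5, -2, 0], -5) -> 1  [called from probe_limits, line 24]
Log origin:
  1: logged in main at line 38
  2: logged in probe_limits at line 22
  3: logged in shape_report at line 2
  4: logged in shape_report at line 6
  5: logged in probe_limits at line 25
A correct fix: line 26: replace `<` with `>`.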